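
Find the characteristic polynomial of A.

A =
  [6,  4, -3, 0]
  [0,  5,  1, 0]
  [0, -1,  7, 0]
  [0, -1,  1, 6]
x^4 - 24*x^3 + 216*x^2 - 864*x + 1296

Expanding det(x·I − A) (e.g. by cofactor expansion or by noting that A is similar to its Jordan form J, which has the same characteristic polynomial as A) gives
  χ_A(x) = x^4 - 24*x^3 + 216*x^2 - 864*x + 1296
which factors as (x - 6)^4. The eigenvalues (with algebraic multiplicities) are λ = 6 with multiplicity 4.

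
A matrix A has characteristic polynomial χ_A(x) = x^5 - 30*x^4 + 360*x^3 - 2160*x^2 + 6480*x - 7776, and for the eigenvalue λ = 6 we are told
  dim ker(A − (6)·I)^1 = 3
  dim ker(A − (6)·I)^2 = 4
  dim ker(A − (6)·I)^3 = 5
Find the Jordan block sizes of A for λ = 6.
Block sizes for λ = 6: [3, 1, 1]

From the dimensions of kernels of powers, the number of Jordan blocks of size at least j is d_j − d_{j−1} where d_j = dim ker(N^j) (with d_0 = 0). Computing the differences gives [3, 1, 1].
The number of blocks of size exactly k is (#blocks of size ≥ k) − (#blocks of size ≥ k + 1), so the partition is: 2 block(s) of size 1, 1 block(s) of size 3.
In nonincreasing order the block sizes are [3, 1, 1].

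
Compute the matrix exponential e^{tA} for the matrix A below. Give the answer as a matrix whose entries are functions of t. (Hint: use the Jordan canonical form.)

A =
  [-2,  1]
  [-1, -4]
e^{tA} =
  [t*exp(-3*t) + exp(-3*t), t*exp(-3*t)]
  [-t*exp(-3*t), -t*exp(-3*t) + exp(-3*t)]

Strategy: write A = P · J · P⁻¹ where J is a Jordan canonical form, so e^{tA} = P · e^{tJ} · P⁻¹, and e^{tJ} can be computed block-by-block.

A has Jordan form
J =
  [-3,  1]
  [ 0, -3]
(up to reordering of blocks).

Per-block formulas:
  For a 2×2 Jordan block J_2(-3): exp(t · J_2(-3)) = e^(-3t)·(I + t·N), where N is the 2×2 nilpotent shift.

After assembling e^{tJ} and conjugating by P, we get:

e^{tA} =
  [t*exp(-3*t) + exp(-3*t), t*exp(-3*t)]
  [-t*exp(-3*t), -t*exp(-3*t) + exp(-3*t)]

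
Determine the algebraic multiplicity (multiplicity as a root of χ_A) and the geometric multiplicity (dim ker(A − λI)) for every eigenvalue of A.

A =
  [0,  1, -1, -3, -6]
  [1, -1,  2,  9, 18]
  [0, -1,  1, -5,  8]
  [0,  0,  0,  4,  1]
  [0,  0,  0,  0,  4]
λ = 0: alg = 3, geom = 1; λ = 4: alg = 2, geom = 1

Step 1 — factor the characteristic polynomial to read off the algebraic multiplicities:
  χ_A(x) = x^3*(x - 4)^2

Step 2 — compute geometric multiplicities via the rank-nullity identity g(λ) = n − rank(A − λI):
  rank(A − (0)·I) = 4, so dim ker(A − (0)·I) = n − 4 = 1
  rank(A − (4)·I) = 4, so dim ker(A − (4)·I) = n − 4 = 1

Summary:
  λ = 0: algebraic multiplicity = 3, geometric multiplicity = 1
  λ = 4: algebraic multiplicity = 2, geometric multiplicity = 1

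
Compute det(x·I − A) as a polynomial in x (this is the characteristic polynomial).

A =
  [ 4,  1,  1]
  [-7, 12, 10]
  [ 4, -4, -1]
x^3 - 15*x^2 + 75*x - 125

Expanding det(x·I − A) (e.g. by cofactor expansion or by noting that A is similar to its Jordan form J, which has the same characteristic polynomial as A) gives
  χ_A(x) = x^3 - 15*x^2 + 75*x - 125
which factors as (x - 5)^3. The eigenvalues (with algebraic multiplicities) are λ = 5 with multiplicity 3.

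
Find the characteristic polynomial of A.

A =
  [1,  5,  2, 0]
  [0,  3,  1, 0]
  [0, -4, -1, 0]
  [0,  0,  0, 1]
x^4 - 4*x^3 + 6*x^2 - 4*x + 1

Expanding det(x·I − A) (e.g. by cofactor expansion or by noting that A is similar to its Jordan form J, which has the same characteristic polynomial as A) gives
  χ_A(x) = x^4 - 4*x^3 + 6*x^2 - 4*x + 1
which factors as (x - 1)^4. The eigenvalues (with algebraic multiplicities) are λ = 1 with multiplicity 4.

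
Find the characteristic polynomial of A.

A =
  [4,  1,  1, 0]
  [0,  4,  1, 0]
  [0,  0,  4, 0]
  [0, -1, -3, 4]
x^4 - 16*x^3 + 96*x^2 - 256*x + 256

Expanding det(x·I − A) (e.g. by cofactor expansion or by noting that A is similar to its Jordan form J, which has the same characteristic polynomial as A) gives
  χ_A(x) = x^4 - 16*x^3 + 96*x^2 - 256*x + 256
which factors as (x - 4)^4. The eigenvalues (with algebraic multiplicities) are λ = 4 with multiplicity 4.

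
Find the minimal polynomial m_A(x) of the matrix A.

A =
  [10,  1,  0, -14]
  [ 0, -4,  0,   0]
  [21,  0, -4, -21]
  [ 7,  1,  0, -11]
x^3 + 5*x^2 - 8*x - 48

The characteristic polynomial is χ_A(x) = (x - 3)*(x + 4)^3, so the eigenvalues are known. The minimal polynomial is
  m_A(x) = Π_λ (x − λ)^{k_λ}
where k_λ is the size of the *largest* Jordan block for λ (equivalently, the smallest k with (A − λI)^k v = 0 for every generalised eigenvector v of λ).

  λ = -4: largest Jordan block has size 2, contributing (x + 4)^2
  λ = 3: largest Jordan block has size 1, contributing (x − 3)

So m_A(x) = (x - 3)*(x + 4)^2 = x^3 + 5*x^2 - 8*x - 48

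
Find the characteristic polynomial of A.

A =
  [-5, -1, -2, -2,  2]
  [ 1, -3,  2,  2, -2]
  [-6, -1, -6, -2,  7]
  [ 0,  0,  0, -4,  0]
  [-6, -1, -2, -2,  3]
x^5 + 15*x^4 + 80*x^3 + 160*x^2 - 256

Expanding det(x·I − A) (e.g. by cofactor expansion or by noting that A is similar to its Jordan form J, which has the same characteristic polynomial as A) gives
  χ_A(x) = x^5 + 15*x^4 + 80*x^3 + 160*x^2 - 256
which factors as (x - 1)*(x + 4)^4. The eigenvalues (with algebraic multiplicities) are λ = -4 with multiplicity 4, λ = 1 with multiplicity 1.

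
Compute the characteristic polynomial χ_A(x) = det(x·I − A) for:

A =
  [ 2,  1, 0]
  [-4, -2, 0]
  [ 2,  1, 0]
x^3

Expanding det(x·I − A) (e.g. by cofactor expansion or by noting that A is similar to its Jordan form J, which has the same characteristic polynomial as A) gives
  χ_A(x) = x^3
which factors as x^3. The eigenvalues (with algebraic multiplicities) are λ = 0 with multiplicity 3.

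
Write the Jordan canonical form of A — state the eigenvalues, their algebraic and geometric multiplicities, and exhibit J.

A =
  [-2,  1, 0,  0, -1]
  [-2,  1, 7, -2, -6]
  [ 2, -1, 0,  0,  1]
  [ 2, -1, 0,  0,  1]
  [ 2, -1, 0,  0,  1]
J_3(0) ⊕ J_1(0) ⊕ J_1(0)

The characteristic polynomial is
  det(x·I − A) = x^5

Eigenvalues and multiplicities (the geometric multiplicity of λ is n − rank(A − λI), which equals the number of Jordan blocks for λ):
  λ = 0: algebraic multiplicity = 5, geometric multiplicity = 3

Determining the block sizes for each eigenvalue:
  λ = 0: with am = 5 and gm = 3, the partition is not yet determined (e.g. several partitions of 5 into 3 parts exist). Let N = A − (0)·I. Computing rank(N^1) = 2, rank(N^2) = 1, rank(N^3) = 0; the number of blocks of size ≥ j is rank(N^{j−1}) − rank(N^j), giving [3, 1, 1]. So we have 1 block(s) of size 3, 2 block(s) of size 1 → block sizes [3, 1, 1]

Assembling the blocks gives a Jordan form
J =
  [0, 1, 0, 0, 0]
  [0, 0, 1, 0, 0]
  [0, 0, 0, 0, 0]
  [0, 0, 0, 0, 0]
  [0, 0, 0, 0, 0]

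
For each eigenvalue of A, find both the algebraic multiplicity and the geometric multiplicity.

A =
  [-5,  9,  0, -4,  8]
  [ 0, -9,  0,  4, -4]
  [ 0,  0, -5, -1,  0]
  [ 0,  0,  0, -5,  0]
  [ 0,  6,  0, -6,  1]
λ = -5: alg = 4, geom = 2; λ = -3: alg = 1, geom = 1

Step 1 — factor the characteristic polynomial to read off the algebraic multiplicities:
  χ_A(x) = (x + 3)*(x + 5)^4

Step 2 — compute geometric multiplicities via the rank-nullity identity g(λ) = n − rank(A − λI):
  rank(A − (-5)·I) = 3, so dim ker(A − (-5)·I) = n − 3 = 2
  rank(A − (-3)·I) = 4, so dim ker(A − (-3)·I) = n − 4 = 1

Summary:
  λ = -5: algebraic multiplicity = 4, geometric multiplicity = 2
  λ = -3: algebraic multiplicity = 1, geometric multiplicity = 1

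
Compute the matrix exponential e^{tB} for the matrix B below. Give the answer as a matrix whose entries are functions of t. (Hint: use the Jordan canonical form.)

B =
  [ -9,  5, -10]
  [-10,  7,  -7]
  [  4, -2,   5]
e^{tB} =
  [5*t^2*exp(t) - 10*t*exp(t) + exp(t), 5*t*exp(t), 25*t^2*exp(t)/2 - 10*t*exp(t)]
  [6*t^2*exp(t) - 10*t*exp(t), 6*t*exp(t) + exp(t), 15*t^2*exp(t) - 7*t*exp(t)]
  [-2*t^2*exp(t) + 4*t*exp(t), -2*t*exp(t), -5*t^2*exp(t) + 4*t*exp(t) + exp(t)]

Strategy: write B = P · J · P⁻¹ where J is a Jordan canonical form, so e^{tB} = P · e^{tJ} · P⁻¹, and e^{tJ} can be computed block-by-block.

B has Jordan form
J =
  [1, 1, 0]
  [0, 1, 1]
  [0, 0, 1]
(up to reordering of blocks).

Per-block formulas:
  For a 3×3 Jordan block J_3(1): exp(t · J_3(1)) = e^(1t)·(I + t·N + (t^2/2)·N^2), where N is the 3×3 nilpotent shift.

After assembling e^{tJ} and conjugating by P, we get:

e^{tB} =
  [5*t^2*exp(t) - 10*t*exp(t) + exp(t), 5*t*exp(t), 25*t^2*exp(t)/2 - 10*t*exp(t)]
  [6*t^2*exp(t) - 10*t*exp(t), 6*t*exp(t) + exp(t), 15*t^2*exp(t) - 7*t*exp(t)]
  [-2*t^2*exp(t) + 4*t*exp(t), -2*t*exp(t), -5*t^2*exp(t) + 4*t*exp(t) + exp(t)]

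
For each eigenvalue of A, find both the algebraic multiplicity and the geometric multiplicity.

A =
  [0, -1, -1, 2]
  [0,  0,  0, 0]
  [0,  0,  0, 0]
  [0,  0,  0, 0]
λ = 0: alg = 4, geom = 3

Step 1 — factor the characteristic polynomial to read off the algebraic multiplicities:
  χ_A(x) = x^4

Step 2 — compute geometric multiplicities via the rank-nullity identity g(λ) = n − rank(A − λI):
  rank(A − (0)·I) = 1, so dim ker(A − (0)·I) = n − 1 = 3

Summary:
  λ = 0: algebraic multiplicity = 4, geometric multiplicity = 3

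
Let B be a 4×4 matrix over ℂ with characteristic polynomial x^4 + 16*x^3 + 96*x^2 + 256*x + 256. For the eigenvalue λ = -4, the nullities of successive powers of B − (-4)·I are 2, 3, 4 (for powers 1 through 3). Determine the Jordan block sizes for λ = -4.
Block sizes for λ = -4: [3, 1]

From the dimensions of kernels of powers, the number of Jordan blocks of size at least j is d_j − d_{j−1} where d_j = dim ker(N^j) (with d_0 = 0). Computing the differences gives [2, 1, 1].
The number of blocks of size exactly k is (#blocks of size ≥ k) − (#blocks of size ≥ k + 1), so the partition is: 1 block(s) of size 1, 1 block(s) of size 3.
In nonincreasing order the block sizes are [3, 1].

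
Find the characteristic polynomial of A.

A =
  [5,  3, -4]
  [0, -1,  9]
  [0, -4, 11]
x^3 - 15*x^2 + 75*x - 125

Expanding det(x·I − A) (e.g. by cofactor expansion or by noting that A is similar to its Jordan form J, which has the same characteristic polynomial as A) gives
  χ_A(x) = x^3 - 15*x^2 + 75*x - 125
which factors as (x - 5)^3. The eigenvalues (with algebraic multiplicities) are λ = 5 with multiplicity 3.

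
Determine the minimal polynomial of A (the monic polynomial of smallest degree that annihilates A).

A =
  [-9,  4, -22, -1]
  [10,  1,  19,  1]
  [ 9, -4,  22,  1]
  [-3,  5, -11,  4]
x^4 - 18*x^3 + 108*x^2 - 216*x

The characteristic polynomial is χ_A(x) = x*(x - 6)^3, so the eigenvalues are known. The minimal polynomial is
  m_A(x) = Π_λ (x − λ)^{k_λ}
where k_λ is the size of the *largest* Jordan block for λ (equivalently, the smallest k with (A − λI)^k v = 0 for every generalised eigenvector v of λ).

  λ = 0: largest Jordan block has size 1, contributing (x − 0)
  λ = 6: largest Jordan block has size 3, contributing (x − 6)^3

So m_A(x) = x*(x - 6)^3 = x^4 - 18*x^3 + 108*x^2 - 216*x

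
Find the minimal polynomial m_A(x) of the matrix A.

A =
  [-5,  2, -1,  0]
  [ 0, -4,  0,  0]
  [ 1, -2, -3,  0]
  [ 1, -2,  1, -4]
x^2 + 8*x + 16

The characteristic polynomial is χ_A(x) = (x + 4)^4, so the eigenvalues are known. The minimal polynomial is
  m_A(x) = Π_λ (x − λ)^{k_λ}
where k_λ is the size of the *largest* Jordan block for λ (equivalently, the smallest k with (A − λI)^k v = 0 for every generalised eigenvector v of λ).

  λ = -4: largest Jordan block has size 2, contributing (x + 4)^2

So m_A(x) = (x + 4)^2 = x^2 + 8*x + 16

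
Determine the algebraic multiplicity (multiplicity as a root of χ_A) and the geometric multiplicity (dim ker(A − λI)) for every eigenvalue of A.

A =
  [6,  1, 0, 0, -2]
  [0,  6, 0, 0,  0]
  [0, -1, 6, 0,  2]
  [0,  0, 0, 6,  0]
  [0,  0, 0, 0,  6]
λ = 6: alg = 5, geom = 4

Step 1 — factor the characteristic polynomial to read off the algebraic multiplicities:
  χ_A(x) = (x - 6)^5

Step 2 — compute geometric multiplicities via the rank-nullity identity g(λ) = n − rank(A − λI):
  rank(A − (6)·I) = 1, so dim ker(A − (6)·I) = n − 1 = 4

Summary:
  λ = 6: algebraic multiplicity = 5, geometric multiplicity = 4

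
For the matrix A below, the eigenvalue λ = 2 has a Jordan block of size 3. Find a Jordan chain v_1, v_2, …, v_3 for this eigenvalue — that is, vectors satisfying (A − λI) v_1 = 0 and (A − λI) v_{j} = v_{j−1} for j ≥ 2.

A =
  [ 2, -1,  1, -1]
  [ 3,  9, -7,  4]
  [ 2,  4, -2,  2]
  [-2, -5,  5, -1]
A Jordan chain for λ = 2 of length 3:
v_1 = (1, -1, 0, 1)ᵀ
v_2 = (0, 3, 2, -2)ᵀ
v_3 = (1, 0, 0, 0)ᵀ

Let N = A − (2)·I. We want v_3 with N^3 v_3 = 0 but N^2 v_3 ≠ 0; then v_{j-1} := N · v_j for j = 3, …, 2.

Pick v_3 = (1, 0, 0, 0)ᵀ.
Then v_2 = N · v_3 = (0, 3, 2, -2)ᵀ.
Then v_1 = N · v_2 = (1, -1, 0, 1)ᵀ.

Sanity check: (A − (2)·I) v_1 = (0, 0, 0, 0)ᵀ = 0. ✓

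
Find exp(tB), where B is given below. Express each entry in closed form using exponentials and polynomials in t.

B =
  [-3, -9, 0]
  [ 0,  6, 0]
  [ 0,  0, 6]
e^{tB} =
  [exp(-3*t), -exp(6*t) + exp(-3*t), 0]
  [0, exp(6*t), 0]
  [0, 0, exp(6*t)]

Strategy: write B = P · J · P⁻¹ where J is a Jordan canonical form, so e^{tB} = P · e^{tJ} · P⁻¹, and e^{tJ} can be computed block-by-block.

B has Jordan form
J =
  [-3, 0, 0]
  [ 0, 6, 0]
  [ 0, 0, 6]
(up to reordering of blocks).

Per-block formulas:
  For a 1×1 block at λ = -3: exp(t · [-3]) = [e^(-3t)].
  For a 1×1 block at λ = 6: exp(t · [6]) = [e^(6t)].

After assembling e^{tJ} and conjugating by P, we get:

e^{tB} =
  [exp(-3*t), -exp(6*t) + exp(-3*t), 0]
  [0, exp(6*t), 0]
  [0, 0, exp(6*t)]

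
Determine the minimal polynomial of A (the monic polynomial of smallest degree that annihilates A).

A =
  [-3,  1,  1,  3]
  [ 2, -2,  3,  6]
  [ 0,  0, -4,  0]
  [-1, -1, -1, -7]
x^3 + 12*x^2 + 48*x + 64

The characteristic polynomial is χ_A(x) = (x + 4)^4, so the eigenvalues are known. The minimal polynomial is
  m_A(x) = Π_λ (x − λ)^{k_λ}
where k_λ is the size of the *largest* Jordan block for λ (equivalently, the smallest k with (A − λI)^k v = 0 for every generalised eigenvector v of λ).

  λ = -4: largest Jordan block has size 3, contributing (x + 4)^3

So m_A(x) = (x + 4)^3 = x^3 + 12*x^2 + 48*x + 64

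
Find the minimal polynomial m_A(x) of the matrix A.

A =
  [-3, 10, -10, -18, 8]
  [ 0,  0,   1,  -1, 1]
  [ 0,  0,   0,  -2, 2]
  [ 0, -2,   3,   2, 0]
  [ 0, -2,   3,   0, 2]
x^5 - x^4 - 8*x^3 + 12*x^2

The characteristic polynomial is χ_A(x) = x^2*(x - 2)^2*(x + 3), so the eigenvalues are known. The minimal polynomial is
  m_A(x) = Π_λ (x − λ)^{k_λ}
where k_λ is the size of the *largest* Jordan block for λ (equivalently, the smallest k with (A − λI)^k v = 0 for every generalised eigenvector v of λ).

  λ = -3: largest Jordan block has size 1, contributing (x + 3)
  λ = 0: largest Jordan block has size 2, contributing (x − 0)^2
  λ = 2: largest Jordan block has size 2, contributing (x − 2)^2

So m_A(x) = x^2*(x - 2)^2*(x + 3) = x^5 - x^4 - 8*x^3 + 12*x^2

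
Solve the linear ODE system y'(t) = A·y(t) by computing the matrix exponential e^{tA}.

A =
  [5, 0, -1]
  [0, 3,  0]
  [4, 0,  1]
e^{tA} =
  [2*t*exp(3*t) + exp(3*t), 0, -t*exp(3*t)]
  [0, exp(3*t), 0]
  [4*t*exp(3*t), 0, -2*t*exp(3*t) + exp(3*t)]

Strategy: write A = P · J · P⁻¹ where J is a Jordan canonical form, so e^{tA} = P · e^{tJ} · P⁻¹, and e^{tJ} can be computed block-by-block.

A has Jordan form
J =
  [3, 1, 0]
  [0, 3, 0]
  [0, 0, 3]
(up to reordering of blocks).

Per-block formulas:
  For a 1×1 block at λ = 3: exp(t · [3]) = [e^(3t)].
  For a 2×2 Jordan block J_2(3): exp(t · J_2(3)) = e^(3t)·(I + t·N), where N is the 2×2 nilpotent shift.

After assembling e^{tJ} and conjugating by P, we get:

e^{tA} =
  [2*t*exp(3*t) + exp(3*t), 0, -t*exp(3*t)]
  [0, exp(3*t), 0]
  [4*t*exp(3*t), 0, -2*t*exp(3*t) + exp(3*t)]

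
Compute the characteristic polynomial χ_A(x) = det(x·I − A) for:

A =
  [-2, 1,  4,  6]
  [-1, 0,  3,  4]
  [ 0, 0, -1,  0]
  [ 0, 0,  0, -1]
x^4 + 4*x^3 + 6*x^2 + 4*x + 1

Expanding det(x·I − A) (e.g. by cofactor expansion or by noting that A is similar to its Jordan form J, which has the same characteristic polynomial as A) gives
  χ_A(x) = x^4 + 4*x^3 + 6*x^2 + 4*x + 1
which factors as (x + 1)^4. The eigenvalues (with algebraic multiplicities) are λ = -1 with multiplicity 4.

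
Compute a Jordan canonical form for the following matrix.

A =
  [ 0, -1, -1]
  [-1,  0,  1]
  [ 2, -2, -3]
J_2(-1) ⊕ J_1(-1)

The characteristic polynomial is
  det(x·I − A) = x^3 + 3*x^2 + 3*x + 1 = (x + 1)^3

Eigenvalues and multiplicities (the geometric multiplicity of λ is n − rank(A − λI), which equals the number of Jordan blocks for λ):
  λ = -1: algebraic multiplicity = 3, geometric multiplicity = 2

Determining the block sizes for each eigenvalue:
  λ = -1: 2 blocks summing to 3 forces exactly one block of size 2 and the rest size 1 → block sizes [2, 1]

Assembling the blocks gives a Jordan form
J =
  [-1,  1,  0]
  [ 0, -1,  0]
  [ 0,  0, -1]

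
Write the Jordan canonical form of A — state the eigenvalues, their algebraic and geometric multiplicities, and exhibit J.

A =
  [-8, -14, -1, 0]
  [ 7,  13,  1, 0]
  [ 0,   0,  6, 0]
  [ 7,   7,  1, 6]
J_1(-1) ⊕ J_2(6) ⊕ J_1(6)

The characteristic polynomial is
  det(x·I − A) = x^4 - 17*x^3 + 90*x^2 - 108*x - 216 = (x - 6)^3*(x + 1)

Eigenvalues and multiplicities (the geometric multiplicity of λ is n − rank(A − λI), which equals the number of Jordan blocks for λ):
  λ = -1: algebraic multiplicity = 1, geometric multiplicity = 1
  λ = 6: algebraic multiplicity = 3, geometric multiplicity = 2

Determining the block sizes for each eigenvalue:
  λ = -1: one block (gm = 1), so the single block has size am = 1 → block sizes [1]
  λ = 6: 2 blocks summing to 3 forces exactly one block of size 2 and the rest size 1 → block sizes [2, 1]

Assembling the blocks gives a Jordan form
J =
  [-1, 0, 0, 0]
  [ 0, 6, 1, 0]
  [ 0, 0, 6, 0]
  [ 0, 0, 0, 6]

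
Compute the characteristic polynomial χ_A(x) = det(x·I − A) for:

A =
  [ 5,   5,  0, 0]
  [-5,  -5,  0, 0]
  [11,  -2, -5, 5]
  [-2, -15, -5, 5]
x^4

Expanding det(x·I − A) (e.g. by cofactor expansion or by noting that A is similar to its Jordan form J, which has the same characteristic polynomial as A) gives
  χ_A(x) = x^4
which factors as x^4. The eigenvalues (with algebraic multiplicities) are λ = 0 with multiplicity 4.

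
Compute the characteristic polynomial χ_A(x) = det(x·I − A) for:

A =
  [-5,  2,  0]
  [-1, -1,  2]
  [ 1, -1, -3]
x^3 + 9*x^2 + 27*x + 27

Expanding det(x·I − A) (e.g. by cofactor expansion or by noting that A is similar to its Jordan form J, which has the same characteristic polynomial as A) gives
  χ_A(x) = x^3 + 9*x^2 + 27*x + 27
which factors as (x + 3)^3. The eigenvalues (with algebraic multiplicities) are λ = -3 with multiplicity 3.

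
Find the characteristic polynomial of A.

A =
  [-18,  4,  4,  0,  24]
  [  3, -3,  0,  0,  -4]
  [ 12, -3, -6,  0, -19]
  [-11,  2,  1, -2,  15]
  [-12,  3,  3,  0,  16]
x^5 + 13*x^4 + 67*x^3 + 171*x^2 + 216*x + 108

Expanding det(x·I − A) (e.g. by cofactor expansion or by noting that A is similar to its Jordan form J, which has the same characteristic polynomial as A) gives
  χ_A(x) = x^5 + 13*x^4 + 67*x^3 + 171*x^2 + 216*x + 108
which factors as (x + 2)^2*(x + 3)^3. The eigenvalues (with algebraic multiplicities) are λ = -3 with multiplicity 3, λ = -2 with multiplicity 2.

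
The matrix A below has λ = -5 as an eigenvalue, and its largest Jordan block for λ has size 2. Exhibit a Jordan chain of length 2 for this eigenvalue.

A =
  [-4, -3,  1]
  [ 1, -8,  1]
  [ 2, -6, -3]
A Jordan chain for λ = -5 of length 2:
v_1 = (1, 1, 2)ᵀ
v_2 = (1, 0, 0)ᵀ

Let N = A − (-5)·I. We want v_2 with N^2 v_2 = 0 but N^1 v_2 ≠ 0; then v_{j-1} := N · v_j for j = 2, …, 2.

Pick v_2 = (1, 0, 0)ᵀ.
Then v_1 = N · v_2 = (1, 1, 2)ᵀ.

Sanity check: (A − (-5)·I) v_1 = (0, 0, 0)ᵀ = 0. ✓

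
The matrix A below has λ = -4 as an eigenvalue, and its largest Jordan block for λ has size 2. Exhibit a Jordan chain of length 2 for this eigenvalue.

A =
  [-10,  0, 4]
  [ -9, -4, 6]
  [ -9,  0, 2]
A Jordan chain for λ = -4 of length 2:
v_1 = (-6, -9, -9)ᵀ
v_2 = (1, 0, 0)ᵀ

Let N = A − (-4)·I. We want v_2 with N^2 v_2 = 0 but N^1 v_2 ≠ 0; then v_{j-1} := N · v_j for j = 2, …, 2.

Pick v_2 = (1, 0, 0)ᵀ.
Then v_1 = N · v_2 = (-6, -9, -9)ᵀ.

Sanity check: (A − (-4)·I) v_1 = (0, 0, 0)ᵀ = 0. ✓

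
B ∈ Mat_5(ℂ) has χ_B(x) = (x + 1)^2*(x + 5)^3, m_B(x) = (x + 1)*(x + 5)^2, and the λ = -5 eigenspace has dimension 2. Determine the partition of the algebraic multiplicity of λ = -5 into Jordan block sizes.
Block sizes for λ = -5: [2, 1]

Step 1 — from the characteristic polynomial, algebraic multiplicity of λ = -5 is 3. From dim ker(B − (-5)·I) = 2, there are exactly 2 Jordan blocks for λ = -5.
Step 2 — from the minimal polynomial, the factor (x + 5)^2 tells us the largest block for λ = -5 has size 2.
Step 3 — with total size 3, 2 blocks, and largest block 2, the block sizes (in nonincreasing order) are [2, 1].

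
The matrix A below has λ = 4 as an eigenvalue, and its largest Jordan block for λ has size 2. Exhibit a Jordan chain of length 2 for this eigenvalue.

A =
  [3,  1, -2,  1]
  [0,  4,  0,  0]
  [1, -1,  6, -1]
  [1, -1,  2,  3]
A Jordan chain for λ = 4 of length 2:
v_1 = (-1, 0, 1, 1)ᵀ
v_2 = (1, 0, 0, 0)ᵀ

Let N = A − (4)·I. We want v_2 with N^2 v_2 = 0 but N^1 v_2 ≠ 0; then v_{j-1} := N · v_j for j = 2, …, 2.

Pick v_2 = (1, 0, 0, 0)ᵀ.
Then v_1 = N · v_2 = (-1, 0, 1, 1)ᵀ.

Sanity check: (A − (4)·I) v_1 = (0, 0, 0, 0)ᵀ = 0. ✓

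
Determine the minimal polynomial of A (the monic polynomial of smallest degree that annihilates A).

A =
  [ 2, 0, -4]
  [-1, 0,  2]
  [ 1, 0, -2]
x^2

The characteristic polynomial is χ_A(x) = x^3, so the eigenvalues are known. The minimal polynomial is
  m_A(x) = Π_λ (x − λ)^{k_λ}
where k_λ is the size of the *largest* Jordan block for λ (equivalently, the smallest k with (A − λI)^k v = 0 for every generalised eigenvector v of λ).

  λ = 0: largest Jordan block has size 2, contributing (x − 0)^2

So m_A(x) = x^2 = x^2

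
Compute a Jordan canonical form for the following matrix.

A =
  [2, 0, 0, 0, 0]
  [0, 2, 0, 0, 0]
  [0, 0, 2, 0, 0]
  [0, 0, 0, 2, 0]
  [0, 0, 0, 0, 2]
J_1(2) ⊕ J_1(2) ⊕ J_1(2) ⊕ J_1(2) ⊕ J_1(2)

The characteristic polynomial is
  det(x·I − A) = x^5 - 10*x^4 + 40*x^3 - 80*x^2 + 80*x - 32 = (x - 2)^5

Eigenvalues and multiplicities (the geometric multiplicity of λ is n − rank(A − λI), which equals the number of Jordan blocks for λ):
  λ = 2: algebraic multiplicity = 5, geometric multiplicity = 5

Determining the block sizes for each eigenvalue:
  λ = 2: gm = am = 5, so every block has size 1 → block sizes [1, 1, 1, 1, 1]

Assembling the blocks gives a Jordan form
J =
  [2, 0, 0, 0, 0]
  [0, 2, 0, 0, 0]
  [0, 0, 2, 0, 0]
  [0, 0, 0, 2, 0]
  [0, 0, 0, 0, 2]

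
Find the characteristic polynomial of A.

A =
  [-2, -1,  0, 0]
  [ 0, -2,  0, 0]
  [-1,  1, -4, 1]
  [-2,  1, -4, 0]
x^4 + 8*x^3 + 24*x^2 + 32*x + 16

Expanding det(x·I − A) (e.g. by cofactor expansion or by noting that A is similar to its Jordan form J, which has the same characteristic polynomial as A) gives
  χ_A(x) = x^4 + 8*x^3 + 24*x^2 + 32*x + 16
which factors as (x + 2)^4. The eigenvalues (with algebraic multiplicities) are λ = -2 with multiplicity 4.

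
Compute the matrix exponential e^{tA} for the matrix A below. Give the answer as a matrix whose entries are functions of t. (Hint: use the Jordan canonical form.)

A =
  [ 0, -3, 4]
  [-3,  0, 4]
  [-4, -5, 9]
e^{tA} =
  [t^2*exp(3*t) - 3*t*exp(3*t) + exp(3*t), -t^2*exp(3*t) - 3*t*exp(3*t), 4*t*exp(3*t)]
  [t^2*exp(3*t) - 3*t*exp(3*t), -t^2*exp(3*t) - 3*t*exp(3*t) + exp(3*t), 4*t*exp(3*t)]
  [3*t^2*exp(3*t)/2 - 4*t*exp(3*t), -3*t^2*exp(3*t)/2 - 5*t*exp(3*t), 6*t*exp(3*t) + exp(3*t)]

Strategy: write A = P · J · P⁻¹ where J is a Jordan canonical form, so e^{tA} = P · e^{tJ} · P⁻¹, and e^{tJ} can be computed block-by-block.

A has Jordan form
J =
  [3, 1, 0]
  [0, 3, 1]
  [0, 0, 3]
(up to reordering of blocks).

Per-block formulas:
  For a 3×3 Jordan block J_3(3): exp(t · J_3(3)) = e^(3t)·(I + t·N + (t^2/2)·N^2), where N is the 3×3 nilpotent shift.

After assembling e^{tJ} and conjugating by P, we get:

e^{tA} =
  [t^2*exp(3*t) - 3*t*exp(3*t) + exp(3*t), -t^2*exp(3*t) - 3*t*exp(3*t), 4*t*exp(3*t)]
  [t^2*exp(3*t) - 3*t*exp(3*t), -t^2*exp(3*t) - 3*t*exp(3*t) + exp(3*t), 4*t*exp(3*t)]
  [3*t^2*exp(3*t)/2 - 4*t*exp(3*t), -3*t^2*exp(3*t)/2 - 5*t*exp(3*t), 6*t*exp(3*t) + exp(3*t)]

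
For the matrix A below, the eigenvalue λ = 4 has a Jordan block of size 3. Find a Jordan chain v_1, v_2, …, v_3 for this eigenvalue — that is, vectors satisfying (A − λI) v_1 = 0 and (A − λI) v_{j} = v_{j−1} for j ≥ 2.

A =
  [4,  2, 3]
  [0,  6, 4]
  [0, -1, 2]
A Jordan chain for λ = 4 of length 3:
v_1 = (1, 0, 0)ᵀ
v_2 = (2, 2, -1)ᵀ
v_3 = (0, 1, 0)ᵀ

Let N = A − (4)·I. We want v_3 with N^3 v_3 = 0 but N^2 v_3 ≠ 0; then v_{j-1} := N · v_j for j = 3, …, 2.

Pick v_3 = (0, 1, 0)ᵀ.
Then v_2 = N · v_3 = (2, 2, -1)ᵀ.
Then v_1 = N · v_2 = (1, 0, 0)ᵀ.

Sanity check: (A − (4)·I) v_1 = (0, 0, 0)ᵀ = 0. ✓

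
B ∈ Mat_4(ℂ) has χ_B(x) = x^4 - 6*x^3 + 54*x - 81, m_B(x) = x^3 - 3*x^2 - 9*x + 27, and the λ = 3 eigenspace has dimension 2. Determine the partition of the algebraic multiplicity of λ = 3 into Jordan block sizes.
Block sizes for λ = 3: [2, 1]

Step 1 — from the characteristic polynomial, algebraic multiplicity of λ = 3 is 3. From dim ker(B − (3)·I) = 2, there are exactly 2 Jordan blocks for λ = 3.
Step 2 — from the minimal polynomial, the factor (x − 3)^2 tells us the largest block for λ = 3 has size 2.
Step 3 — with total size 3, 2 blocks, and largest block 2, the block sizes (in nonincreasing order) are [2, 1].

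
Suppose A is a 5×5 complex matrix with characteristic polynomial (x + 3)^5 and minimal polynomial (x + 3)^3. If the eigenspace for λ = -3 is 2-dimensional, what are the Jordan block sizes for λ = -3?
Block sizes for λ = -3: [3, 2]

Step 1 — from the characteristic polynomial, algebraic multiplicity of λ = -3 is 5. From dim ker(A − (-3)·I) = 2, there are exactly 2 Jordan blocks for λ = -3.
Step 2 — from the minimal polynomial, the factor (x + 3)^3 tells us the largest block for λ = -3 has size 3.
Step 3 — with total size 5, 2 blocks, and largest block 3, the block sizes (in nonincreasing order) are [3, 2].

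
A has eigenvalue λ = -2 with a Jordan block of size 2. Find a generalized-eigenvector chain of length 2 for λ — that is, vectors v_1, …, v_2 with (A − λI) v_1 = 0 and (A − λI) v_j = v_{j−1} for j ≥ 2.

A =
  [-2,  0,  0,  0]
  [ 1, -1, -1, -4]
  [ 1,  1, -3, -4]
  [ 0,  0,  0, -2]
A Jordan chain for λ = -2 of length 2:
v_1 = (0, 1, 1, 0)ᵀ
v_2 = (1, 0, 0, 0)ᵀ

Let N = A − (-2)·I. We want v_2 with N^2 v_2 = 0 but N^1 v_2 ≠ 0; then v_{j-1} := N · v_j for j = 2, …, 2.

Pick v_2 = (1, 0, 0, 0)ᵀ.
Then v_1 = N · v_2 = (0, 1, 1, 0)ᵀ.

Sanity check: (A − (-2)·I) v_1 = (0, 0, 0, 0)ᵀ = 0. ✓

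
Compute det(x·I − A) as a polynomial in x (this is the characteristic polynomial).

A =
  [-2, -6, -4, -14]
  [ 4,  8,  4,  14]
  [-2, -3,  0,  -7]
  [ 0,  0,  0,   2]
x^4 - 8*x^3 + 24*x^2 - 32*x + 16

Expanding det(x·I − A) (e.g. by cofactor expansion or by noting that A is similar to its Jordan form J, which has the same characteristic polynomial as A) gives
  χ_A(x) = x^4 - 8*x^3 + 24*x^2 - 32*x + 16
which factors as (x - 2)^4. The eigenvalues (with algebraic multiplicities) are λ = 2 with multiplicity 4.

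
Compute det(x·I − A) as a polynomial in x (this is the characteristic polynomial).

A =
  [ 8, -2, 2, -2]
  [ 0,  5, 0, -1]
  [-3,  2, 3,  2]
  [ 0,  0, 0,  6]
x^4 - 22*x^3 + 181*x^2 - 660*x + 900

Expanding det(x·I − A) (e.g. by cofactor expansion or by noting that A is similar to its Jordan form J, which has the same characteristic polynomial as A) gives
  χ_A(x) = x^4 - 22*x^3 + 181*x^2 - 660*x + 900
which factors as (x - 6)^2*(x - 5)^2. The eigenvalues (with algebraic multiplicities) are λ = 5 with multiplicity 2, λ = 6 with multiplicity 2.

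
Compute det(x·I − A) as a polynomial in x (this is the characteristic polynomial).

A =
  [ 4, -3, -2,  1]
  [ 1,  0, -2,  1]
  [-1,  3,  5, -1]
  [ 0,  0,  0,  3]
x^4 - 12*x^3 + 54*x^2 - 108*x + 81

Expanding det(x·I − A) (e.g. by cofactor expansion or by noting that A is similar to its Jordan form J, which has the same characteristic polynomial as A) gives
  χ_A(x) = x^4 - 12*x^3 + 54*x^2 - 108*x + 81
which factors as (x - 3)^4. The eigenvalues (with algebraic multiplicities) are λ = 3 with multiplicity 4.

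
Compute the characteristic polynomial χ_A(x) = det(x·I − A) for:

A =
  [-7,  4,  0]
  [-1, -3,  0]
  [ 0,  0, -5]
x^3 + 15*x^2 + 75*x + 125

Expanding det(x·I − A) (e.g. by cofactor expansion or by noting that A is similar to its Jordan form J, which has the same characteristic polynomial as A) gives
  χ_A(x) = x^3 + 15*x^2 + 75*x + 125
which factors as (x + 5)^3. The eigenvalues (with algebraic multiplicities) are λ = -5 with multiplicity 3.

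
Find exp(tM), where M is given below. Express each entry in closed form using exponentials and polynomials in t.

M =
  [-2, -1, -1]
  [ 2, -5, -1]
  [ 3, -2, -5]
e^{tM} =
  [-t^2*exp(-4*t)/2 + 2*t*exp(-4*t) + exp(-4*t), t^2*exp(-4*t)/2 - t*exp(-4*t), -t*exp(-4*t)]
  [-t^2*exp(-4*t)/2 + 2*t*exp(-4*t), t^2*exp(-4*t)/2 - t*exp(-4*t) + exp(-4*t), -t*exp(-4*t)]
  [-t^2*exp(-4*t)/2 + 3*t*exp(-4*t), t^2*exp(-4*t)/2 - 2*t*exp(-4*t), -t*exp(-4*t) + exp(-4*t)]

Strategy: write M = P · J · P⁻¹ where J is a Jordan canonical form, so e^{tM} = P · e^{tJ} · P⁻¹, and e^{tJ} can be computed block-by-block.

M has Jordan form
J =
  [-4,  1,  0]
  [ 0, -4,  1]
  [ 0,  0, -4]
(up to reordering of blocks).

Per-block formulas:
  For a 3×3 Jordan block J_3(-4): exp(t · J_3(-4)) = e^(-4t)·(I + t·N + (t^2/2)·N^2), where N is the 3×3 nilpotent shift.

After assembling e^{tJ} and conjugating by P, we get:

e^{tM} =
  [-t^2*exp(-4*t)/2 + 2*t*exp(-4*t) + exp(-4*t), t^2*exp(-4*t)/2 - t*exp(-4*t), -t*exp(-4*t)]
  [-t^2*exp(-4*t)/2 + 2*t*exp(-4*t), t^2*exp(-4*t)/2 - t*exp(-4*t) + exp(-4*t), -t*exp(-4*t)]
  [-t^2*exp(-4*t)/2 + 3*t*exp(-4*t), t^2*exp(-4*t)/2 - 2*t*exp(-4*t), -t*exp(-4*t) + exp(-4*t)]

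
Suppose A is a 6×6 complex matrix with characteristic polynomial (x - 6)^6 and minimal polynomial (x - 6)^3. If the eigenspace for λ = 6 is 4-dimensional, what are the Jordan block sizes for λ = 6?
Block sizes for λ = 6: [3, 1, 1, 1]

Step 1 — from the characteristic polynomial, algebraic multiplicity of λ = 6 is 6. From dim ker(A − (6)·I) = 4, there are exactly 4 Jordan blocks for λ = 6.
Step 2 — from the minimal polynomial, the factor (x − 6)^3 tells us the largest block for λ = 6 has size 3.
Step 3 — with total size 6, 4 blocks, and largest block 3, the block sizes (in nonincreasing order) are [3, 1, 1, 1].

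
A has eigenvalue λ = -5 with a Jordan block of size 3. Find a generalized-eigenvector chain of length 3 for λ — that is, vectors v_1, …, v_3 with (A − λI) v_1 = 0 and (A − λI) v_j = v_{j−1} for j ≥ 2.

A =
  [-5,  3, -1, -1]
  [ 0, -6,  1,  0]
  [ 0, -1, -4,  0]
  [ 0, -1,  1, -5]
A Jordan chain for λ = -5 of length 3:
v_1 = (-1, 0, 0, 0)ᵀ
v_2 = (3, -1, -1, -1)ᵀ
v_3 = (0, 1, 0, 0)ᵀ

Let N = A − (-5)·I. We want v_3 with N^3 v_3 = 0 but N^2 v_3 ≠ 0; then v_{j-1} := N · v_j for j = 3, …, 2.

Pick v_3 = (0, 1, 0, 0)ᵀ.
Then v_2 = N · v_3 = (3, -1, -1, -1)ᵀ.
Then v_1 = N · v_2 = (-1, 0, 0, 0)ᵀ.

Sanity check: (A − (-5)·I) v_1 = (0, 0, 0, 0)ᵀ = 0. ✓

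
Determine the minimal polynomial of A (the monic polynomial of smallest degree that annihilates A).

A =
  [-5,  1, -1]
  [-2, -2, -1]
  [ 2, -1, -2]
x^2 + 6*x + 9

The characteristic polynomial is χ_A(x) = (x + 3)^3, so the eigenvalues are known. The minimal polynomial is
  m_A(x) = Π_λ (x − λ)^{k_λ}
where k_λ is the size of the *largest* Jordan block for λ (equivalently, the smallest k with (A − λI)^k v = 0 for every generalised eigenvector v of λ).

  λ = -3: largest Jordan block has size 2, contributing (x + 3)^2

So m_A(x) = (x + 3)^2 = x^2 + 6*x + 9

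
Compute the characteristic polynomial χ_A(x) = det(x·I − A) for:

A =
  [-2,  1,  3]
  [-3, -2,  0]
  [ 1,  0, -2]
x^3 + 6*x^2 + 12*x + 8

Expanding det(x·I − A) (e.g. by cofactor expansion or by noting that A is similar to its Jordan form J, which has the same characteristic polynomial as A) gives
  χ_A(x) = x^3 + 6*x^2 + 12*x + 8
which factors as (x + 2)^3. The eigenvalues (with algebraic multiplicities) are λ = -2 with multiplicity 3.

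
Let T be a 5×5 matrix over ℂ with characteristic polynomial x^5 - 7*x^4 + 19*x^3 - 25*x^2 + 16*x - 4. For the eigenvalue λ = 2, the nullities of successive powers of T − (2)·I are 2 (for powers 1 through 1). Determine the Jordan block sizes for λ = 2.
Block sizes for λ = 2: [1, 1]

From the dimensions of kernels of powers, the number of Jordan blocks of size at least j is d_j − d_{j−1} where d_j = dim ker(N^j) (with d_0 = 0). Computing the differences gives [2].
The number of blocks of size exactly k is (#blocks of size ≥ k) − (#blocks of size ≥ k + 1), so the partition is: 2 block(s) of size 1.
In nonincreasing order the block sizes are [1, 1].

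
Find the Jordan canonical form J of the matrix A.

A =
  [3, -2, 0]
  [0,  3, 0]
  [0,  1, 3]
J_2(3) ⊕ J_1(3)

The characteristic polynomial is
  det(x·I − A) = x^3 - 9*x^2 + 27*x - 27 = (x - 3)^3

Eigenvalues and multiplicities (the geometric multiplicity of λ is n − rank(A − λI), which equals the number of Jordan blocks for λ):
  λ = 3: algebraic multiplicity = 3, geometric multiplicity = 2

Determining the block sizes for each eigenvalue:
  λ = 3: 2 blocks summing to 3 forces exactly one block of size 2 and the rest size 1 → block sizes [2, 1]

Assembling the blocks gives a Jordan form
J =
  [3, 1, 0]
  [0, 3, 0]
  [0, 0, 3]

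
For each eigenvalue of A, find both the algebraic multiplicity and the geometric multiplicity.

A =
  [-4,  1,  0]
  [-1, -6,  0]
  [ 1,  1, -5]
λ = -5: alg = 3, geom = 2

Step 1 — factor the characteristic polynomial to read off the algebraic multiplicities:
  χ_A(x) = (x + 5)^3

Step 2 — compute geometric multiplicities via the rank-nullity identity g(λ) = n − rank(A − λI):
  rank(A − (-5)·I) = 1, so dim ker(A − (-5)·I) = n − 1 = 2

Summary:
  λ = -5: algebraic multiplicity = 3, geometric multiplicity = 2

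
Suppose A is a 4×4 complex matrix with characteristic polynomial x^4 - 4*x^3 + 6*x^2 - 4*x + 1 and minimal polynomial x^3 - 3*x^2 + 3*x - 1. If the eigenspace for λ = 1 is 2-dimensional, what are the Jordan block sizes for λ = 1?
Block sizes for λ = 1: [3, 1]

Step 1 — from the characteristic polynomial, algebraic multiplicity of λ = 1 is 4. From dim ker(A − (1)·I) = 2, there are exactly 2 Jordan blocks for λ = 1.
Step 2 — from the minimal polynomial, the factor (x − 1)^3 tells us the largest block for λ = 1 has size 3.
Step 3 — with total size 4, 2 blocks, and largest block 3, the block sizes (in nonincreasing order) are [3, 1].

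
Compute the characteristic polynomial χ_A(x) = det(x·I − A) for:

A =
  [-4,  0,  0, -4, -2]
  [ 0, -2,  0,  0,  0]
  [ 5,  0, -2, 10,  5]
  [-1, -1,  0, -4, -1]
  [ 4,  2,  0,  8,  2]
x^5 + 10*x^4 + 40*x^3 + 80*x^2 + 80*x + 32

Expanding det(x·I − A) (e.g. by cofactor expansion or by noting that A is similar to its Jordan form J, which has the same characteristic polynomial as A) gives
  χ_A(x) = x^5 + 10*x^4 + 40*x^3 + 80*x^2 + 80*x + 32
which factors as (x + 2)^5. The eigenvalues (with algebraic multiplicities) are λ = -2 with multiplicity 5.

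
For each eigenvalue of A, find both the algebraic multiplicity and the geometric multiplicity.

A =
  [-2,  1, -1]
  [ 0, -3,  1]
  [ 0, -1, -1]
λ = -2: alg = 3, geom = 2

Step 1 — factor the characteristic polynomial to read off the algebraic multiplicities:
  χ_A(x) = (x + 2)^3

Step 2 — compute geometric multiplicities via the rank-nullity identity g(λ) = n − rank(A − λI):
  rank(A − (-2)·I) = 1, so dim ker(A − (-2)·I) = n − 1 = 2

Summary:
  λ = -2: algebraic multiplicity = 3, geometric multiplicity = 2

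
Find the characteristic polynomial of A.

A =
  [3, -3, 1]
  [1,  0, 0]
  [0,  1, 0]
x^3 - 3*x^2 + 3*x - 1

Expanding det(x·I − A) (e.g. by cofactor expansion or by noting that A is similar to its Jordan form J, which has the same characteristic polynomial as A) gives
  χ_A(x) = x^3 - 3*x^2 + 3*x - 1
which factors as (x - 1)^3. The eigenvalues (with algebraic multiplicities) are λ = 1 with multiplicity 3.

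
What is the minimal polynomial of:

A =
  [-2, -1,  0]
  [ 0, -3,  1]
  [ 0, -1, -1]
x^3 + 6*x^2 + 12*x + 8

The characteristic polynomial is χ_A(x) = (x + 2)^3, so the eigenvalues are known. The minimal polynomial is
  m_A(x) = Π_λ (x − λ)^{k_λ}
where k_λ is the size of the *largest* Jordan block for λ (equivalently, the smallest k with (A − λI)^k v = 0 for every generalised eigenvector v of λ).

  λ = -2: largest Jordan block has size 3, contributing (x + 2)^3

So m_A(x) = (x + 2)^3 = x^3 + 6*x^2 + 12*x + 8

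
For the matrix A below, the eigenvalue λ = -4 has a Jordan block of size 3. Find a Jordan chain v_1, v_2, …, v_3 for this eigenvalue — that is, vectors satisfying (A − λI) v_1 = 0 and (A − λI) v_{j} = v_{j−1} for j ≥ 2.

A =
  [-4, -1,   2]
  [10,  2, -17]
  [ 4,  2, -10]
A Jordan chain for λ = -4 of length 3:
v_1 = (-2, -8, -4)ᵀ
v_2 = (0, 10, 4)ᵀ
v_3 = (1, 0, 0)ᵀ

Let N = A − (-4)·I. We want v_3 with N^3 v_3 = 0 but N^2 v_3 ≠ 0; then v_{j-1} := N · v_j for j = 3, …, 2.

Pick v_3 = (1, 0, 0)ᵀ.
Then v_2 = N · v_3 = (0, 10, 4)ᵀ.
Then v_1 = N · v_2 = (-2, -8, -4)ᵀ.

Sanity check: (A − (-4)·I) v_1 = (0, 0, 0)ᵀ = 0. ✓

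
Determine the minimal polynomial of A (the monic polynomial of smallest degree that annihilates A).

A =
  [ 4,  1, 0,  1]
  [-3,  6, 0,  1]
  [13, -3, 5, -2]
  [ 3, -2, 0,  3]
x^4 - 18*x^3 + 121*x^2 - 360*x + 400

The characteristic polynomial is χ_A(x) = (x - 5)^2*(x - 4)^2, so the eigenvalues are known. The minimal polynomial is
  m_A(x) = Π_λ (x − λ)^{k_λ}
where k_λ is the size of the *largest* Jordan block for λ (equivalently, the smallest k with (A − λI)^k v = 0 for every generalised eigenvector v of λ).

  λ = 4: largest Jordan block has size 2, contributing (x − 4)^2
  λ = 5: largest Jordan block has size 2, contributing (x − 5)^2

So m_A(x) = (x - 5)^2*(x - 4)^2 = x^4 - 18*x^3 + 121*x^2 - 360*x + 400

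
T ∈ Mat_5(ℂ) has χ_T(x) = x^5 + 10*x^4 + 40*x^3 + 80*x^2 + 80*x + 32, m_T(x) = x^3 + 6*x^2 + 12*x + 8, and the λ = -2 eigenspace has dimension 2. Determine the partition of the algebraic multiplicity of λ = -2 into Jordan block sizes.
Block sizes for λ = -2: [3, 2]

Step 1 — from the characteristic polynomial, algebraic multiplicity of λ = -2 is 5. From dim ker(T − (-2)·I) = 2, there are exactly 2 Jordan blocks for λ = -2.
Step 2 — from the minimal polynomial, the factor (x + 2)^3 tells us the largest block for λ = -2 has size 3.
Step 3 — with total size 5, 2 blocks, and largest block 3, the block sizes (in nonincreasing order) are [3, 2].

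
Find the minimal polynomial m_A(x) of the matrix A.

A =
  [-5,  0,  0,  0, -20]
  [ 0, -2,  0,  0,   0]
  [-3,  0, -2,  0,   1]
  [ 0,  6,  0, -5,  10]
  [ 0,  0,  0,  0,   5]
x^3 + 2*x^2 - 25*x - 50

The characteristic polynomial is χ_A(x) = (x - 5)*(x + 2)^2*(x + 5)^2, so the eigenvalues are known. The minimal polynomial is
  m_A(x) = Π_λ (x − λ)^{k_λ}
where k_λ is the size of the *largest* Jordan block for λ (equivalently, the smallest k with (A − λI)^k v = 0 for every generalised eigenvector v of λ).

  λ = -5: largest Jordan block has size 1, contributing (x + 5)
  λ = -2: largest Jordan block has size 1, contributing (x + 2)
  λ = 5: largest Jordan block has size 1, contributing (x − 5)

So m_A(x) = (x - 5)*(x + 2)*(x + 5) = x^3 + 2*x^2 - 25*x - 50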